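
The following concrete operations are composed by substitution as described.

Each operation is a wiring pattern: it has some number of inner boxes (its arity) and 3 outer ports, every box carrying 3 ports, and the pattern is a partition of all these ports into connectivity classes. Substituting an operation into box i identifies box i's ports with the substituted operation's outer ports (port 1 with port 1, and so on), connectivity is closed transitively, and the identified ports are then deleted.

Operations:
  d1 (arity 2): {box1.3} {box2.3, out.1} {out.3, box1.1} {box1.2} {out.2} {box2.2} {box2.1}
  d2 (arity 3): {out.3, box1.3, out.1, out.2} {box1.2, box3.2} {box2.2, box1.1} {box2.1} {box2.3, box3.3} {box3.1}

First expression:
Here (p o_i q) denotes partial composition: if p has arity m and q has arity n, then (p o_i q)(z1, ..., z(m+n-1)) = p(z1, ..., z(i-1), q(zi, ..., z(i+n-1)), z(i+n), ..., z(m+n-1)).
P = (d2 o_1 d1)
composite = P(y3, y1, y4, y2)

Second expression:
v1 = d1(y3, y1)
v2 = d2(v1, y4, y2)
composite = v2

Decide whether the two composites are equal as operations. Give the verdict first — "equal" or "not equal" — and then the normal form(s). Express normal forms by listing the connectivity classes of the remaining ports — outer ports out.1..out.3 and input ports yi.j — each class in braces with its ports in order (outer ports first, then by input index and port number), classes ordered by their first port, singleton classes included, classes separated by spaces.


equal: each reduces to {out.1, out.2, out.3, y3.1} {y1.1} {y1.2} {y1.3, y4.2} {y2.1} {y2.2} {y2.3, y4.3} {y3.2} {y3.3} {y4.1}

In normal form, the first expression is {out.1, out.2, out.3, y3.1} {y1.1} {y1.2} {y1.3, y4.2} {y2.1} {y2.2} {y2.3, y4.3} {y3.2} {y3.3} {y4.1}
In normal form, the second expression is {out.1, out.2, out.3, y3.1} {y1.1} {y1.2} {y1.3, y4.2} {y2.1} {y2.2} {y2.3, y4.3} {y3.2} {y3.3} {y4.1}
The normal forms match — equal.


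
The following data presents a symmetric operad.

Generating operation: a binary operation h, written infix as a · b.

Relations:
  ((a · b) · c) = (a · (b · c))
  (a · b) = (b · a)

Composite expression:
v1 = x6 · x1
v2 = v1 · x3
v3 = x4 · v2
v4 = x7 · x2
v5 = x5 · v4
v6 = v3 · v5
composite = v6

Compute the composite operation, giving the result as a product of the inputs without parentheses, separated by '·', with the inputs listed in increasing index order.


Shape and order are irrelevant to h; the x-input set decides.
(x6 · x1) spells out as x6 · x1
((x6 · x1) · x3) spells out as x6 · x1 · x3
(x4 · ((x6 · x1) · x3)) spells out as x4 · x6 · x1 · x3
(x7 · x2) spells out as x7 · x2
(x5 · (x7 · x2)) spells out as x5 · x7 · x2
((x4 · ((x6 · x1) · x3)) · (x5 · (x7 · x2))) spells out as x4 · x6 · x1 · x3 · x5 · x7 · x2
the factors in increasing index order: x1 · x2 · x3 · x4 · x5 · x6 · x7

x1 · x2 · x3 · x4 · x5 · x6 · x7


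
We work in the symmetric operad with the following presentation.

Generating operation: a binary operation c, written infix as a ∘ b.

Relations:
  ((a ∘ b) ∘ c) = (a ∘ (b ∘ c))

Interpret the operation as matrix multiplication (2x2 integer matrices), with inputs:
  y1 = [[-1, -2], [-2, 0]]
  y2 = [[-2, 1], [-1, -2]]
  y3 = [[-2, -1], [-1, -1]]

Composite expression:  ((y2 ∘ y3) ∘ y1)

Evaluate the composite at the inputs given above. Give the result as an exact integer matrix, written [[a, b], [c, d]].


(y2 ∘ y3) = [[3, 1], [4, 3]]
((y2 ∘ y3) ∘ y1) = [[-5, -6], [-10, -8]]

[[-5, -6], [-10, -8]]


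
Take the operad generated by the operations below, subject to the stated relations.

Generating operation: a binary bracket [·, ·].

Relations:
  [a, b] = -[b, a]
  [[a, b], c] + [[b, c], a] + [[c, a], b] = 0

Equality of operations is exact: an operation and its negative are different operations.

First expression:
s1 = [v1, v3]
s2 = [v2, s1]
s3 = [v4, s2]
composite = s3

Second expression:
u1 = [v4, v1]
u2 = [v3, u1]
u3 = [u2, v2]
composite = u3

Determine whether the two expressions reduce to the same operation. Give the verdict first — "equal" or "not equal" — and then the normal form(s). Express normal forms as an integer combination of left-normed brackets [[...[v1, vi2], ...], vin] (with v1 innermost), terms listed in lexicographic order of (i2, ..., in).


not equal: they reduce to [[[v1, v3], v2], v4] and [[[v1, v4], v3], v2]

Normal form of the first expression: [[[v1, v3], v2], v4]
Normal form of the second expression: [[[v1, v4], v3], v2]
The forms do not match — not equal.


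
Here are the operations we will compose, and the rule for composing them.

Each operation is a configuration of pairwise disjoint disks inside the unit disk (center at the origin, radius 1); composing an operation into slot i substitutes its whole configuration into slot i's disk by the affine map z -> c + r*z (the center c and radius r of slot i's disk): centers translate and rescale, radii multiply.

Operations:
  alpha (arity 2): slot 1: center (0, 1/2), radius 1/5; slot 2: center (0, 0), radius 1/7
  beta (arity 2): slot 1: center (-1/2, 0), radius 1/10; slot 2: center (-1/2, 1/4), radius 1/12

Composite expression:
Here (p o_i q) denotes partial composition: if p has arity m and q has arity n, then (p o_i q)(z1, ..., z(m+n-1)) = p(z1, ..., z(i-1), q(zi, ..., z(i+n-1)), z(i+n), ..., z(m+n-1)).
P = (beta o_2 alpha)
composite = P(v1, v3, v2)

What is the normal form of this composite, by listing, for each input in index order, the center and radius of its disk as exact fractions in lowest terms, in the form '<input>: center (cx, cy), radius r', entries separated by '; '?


Follow each v-input down from beta: c' goes to c + r*c', radius to r*r'.
v1: after 1 affine step, its disk has center (-1/2, 0), radius 1/10
v3: after 2 affine steps, its disk has center (-1/2, 7/24), radius 1/60
v2: after 2 affine steps, its disk has center (-1/2, 1/4), radius 1/84

v1: center (-1/2, 0), radius 1/10; v2: center (-1/2, 1/4), radius 1/84; v3: center (-1/2, 7/24), radius 1/60


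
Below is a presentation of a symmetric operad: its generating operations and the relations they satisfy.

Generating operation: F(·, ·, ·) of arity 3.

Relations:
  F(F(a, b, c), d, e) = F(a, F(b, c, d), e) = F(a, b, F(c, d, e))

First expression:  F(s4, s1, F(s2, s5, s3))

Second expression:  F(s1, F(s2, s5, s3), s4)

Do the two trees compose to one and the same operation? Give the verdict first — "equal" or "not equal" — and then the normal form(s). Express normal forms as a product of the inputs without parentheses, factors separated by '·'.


not equal: they reduce to s4 · s1 · s2 · s5 · s3 and s1 · s2 · s5 · s3 · s4

Normal form of the first expression: s4 · s1 · s2 · s5 · s3
Normal form of the second expression: s1 · s2 · s5 · s3 · s4
Distinct normal forms: not equal.


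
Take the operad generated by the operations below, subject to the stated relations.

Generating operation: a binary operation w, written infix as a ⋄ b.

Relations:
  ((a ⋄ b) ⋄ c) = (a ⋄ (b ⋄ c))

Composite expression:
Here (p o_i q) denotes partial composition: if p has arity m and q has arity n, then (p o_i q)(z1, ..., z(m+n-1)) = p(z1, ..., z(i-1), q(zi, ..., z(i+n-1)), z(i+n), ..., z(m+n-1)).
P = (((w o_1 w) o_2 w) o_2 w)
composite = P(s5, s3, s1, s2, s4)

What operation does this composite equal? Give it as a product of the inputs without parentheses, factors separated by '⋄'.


s5 ⋄ s3 ⋄ s1 ⋄ s2 ⋄ s4


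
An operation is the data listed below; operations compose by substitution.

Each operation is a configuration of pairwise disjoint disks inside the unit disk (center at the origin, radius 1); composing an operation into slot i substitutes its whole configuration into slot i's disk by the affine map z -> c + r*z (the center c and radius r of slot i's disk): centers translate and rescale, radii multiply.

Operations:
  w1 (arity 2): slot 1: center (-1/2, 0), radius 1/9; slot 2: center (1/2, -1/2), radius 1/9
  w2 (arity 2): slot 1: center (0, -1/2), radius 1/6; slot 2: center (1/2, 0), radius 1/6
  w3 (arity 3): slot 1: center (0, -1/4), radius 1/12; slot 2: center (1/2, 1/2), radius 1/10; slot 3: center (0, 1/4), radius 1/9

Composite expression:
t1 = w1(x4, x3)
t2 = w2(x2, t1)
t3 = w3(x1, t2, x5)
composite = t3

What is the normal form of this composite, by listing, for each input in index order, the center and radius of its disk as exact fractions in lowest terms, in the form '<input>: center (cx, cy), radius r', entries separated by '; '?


x1: center (0, -1/4), radius 1/12; x2: center (1/2, 9/20), radius 1/60; x3: center (67/120, 59/120), radius 1/540; x4: center (13/24, 1/2), radius 1/540; x5: center (0, 1/4), radius 1/9

Below w3, radii multiply path by path; the x-disk centers shift.
x1 passes through 1 substitution, ending at center (0, -1/4), radius 1/12
x2 passes through 2 substitutions, ending at center (1/2, 9/20), radius 1/60
x4 passes through 3 substitutions, ending at center (13/24, 1/2), radius 1/540
x3 passes through 3 substitutions, ending at center (67/120, 59/120), radius 1/540
x5 passes through 1 substitution, ending at center (0, 1/4), radius 1/9


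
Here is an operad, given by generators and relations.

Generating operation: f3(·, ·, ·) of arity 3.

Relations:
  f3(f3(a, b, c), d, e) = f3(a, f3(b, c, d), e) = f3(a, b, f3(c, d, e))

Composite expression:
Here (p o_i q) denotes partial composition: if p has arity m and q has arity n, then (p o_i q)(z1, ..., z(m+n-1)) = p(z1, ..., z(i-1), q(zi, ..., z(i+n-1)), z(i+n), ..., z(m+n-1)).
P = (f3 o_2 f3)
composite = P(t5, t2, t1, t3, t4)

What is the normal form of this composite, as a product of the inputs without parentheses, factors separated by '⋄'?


t5 ⋄ t2 ⋄ t1 ⋄ t3 ⋄ t4

Every regrouping of f3 is equal, so read the t-inputs in written order.
f3(t2, t1, t3) unparenthesizes to t2 ⋄ t1 ⋄ t3
f3(t5, f3(t2, t1, t3), t4) unparenthesizes to t5 ⋄ t2 ⋄ t1 ⋄ t3 ⋄ t4


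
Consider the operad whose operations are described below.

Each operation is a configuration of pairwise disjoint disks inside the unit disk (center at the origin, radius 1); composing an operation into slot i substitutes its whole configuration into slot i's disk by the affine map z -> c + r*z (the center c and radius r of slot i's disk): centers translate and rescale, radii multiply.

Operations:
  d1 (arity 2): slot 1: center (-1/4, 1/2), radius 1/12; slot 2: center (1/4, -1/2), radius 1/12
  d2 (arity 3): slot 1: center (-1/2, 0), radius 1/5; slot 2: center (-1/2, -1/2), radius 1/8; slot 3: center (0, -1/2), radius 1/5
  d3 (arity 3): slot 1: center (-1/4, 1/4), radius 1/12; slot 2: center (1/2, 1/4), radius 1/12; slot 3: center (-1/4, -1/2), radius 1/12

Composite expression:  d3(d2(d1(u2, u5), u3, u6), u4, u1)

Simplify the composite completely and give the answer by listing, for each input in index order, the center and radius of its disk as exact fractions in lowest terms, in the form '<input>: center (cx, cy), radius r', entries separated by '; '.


u1: center (-1/4, -1/2), radius 1/12; u2: center (-71/240, 31/120), radius 1/720; u3: center (-7/24, 5/24), radius 1/96; u4: center (1/2, 1/4), radius 1/12; u5: center (-23/80, 29/120), radius 1/720; u6: center (-1/4, 5/24), radius 1/60

Each u-disk chains the slot maps above it in d3; radii multiply.
u2 passes through 3 substitutions, ending at center (-71/240, 31/120), radius 1/720
u5 passes through 3 substitutions, ending at center (-23/80, 29/120), radius 1/720
u3 passes through 2 substitutions, ending at center (-7/24, 5/24), radius 1/96
u6 passes through 2 substitutions, ending at center (-1/4, 5/24), radius 1/60
u4 passes through 1 substitution, ending at center (1/2, 1/4), radius 1/12
u1 passes through 1 substitution, ending at center (-1/4, -1/2), radius 1/12


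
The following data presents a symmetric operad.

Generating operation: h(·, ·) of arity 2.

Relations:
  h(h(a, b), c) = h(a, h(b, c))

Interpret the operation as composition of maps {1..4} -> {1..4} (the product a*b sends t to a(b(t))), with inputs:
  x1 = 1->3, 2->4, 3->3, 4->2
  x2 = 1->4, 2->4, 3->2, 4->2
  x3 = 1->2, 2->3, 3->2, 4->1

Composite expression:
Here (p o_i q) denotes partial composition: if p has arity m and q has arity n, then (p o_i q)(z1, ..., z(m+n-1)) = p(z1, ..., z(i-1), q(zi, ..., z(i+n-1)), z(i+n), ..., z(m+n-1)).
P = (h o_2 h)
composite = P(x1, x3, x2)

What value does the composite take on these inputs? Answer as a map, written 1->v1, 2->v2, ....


1->3, 2->3, 3->3, 4->3

h(x3, x2) = 1->1, 2->1, 3->3, 4->3
h(x1, h(x3, x2)) = 1->3, 2->3, 3->3, 4->3


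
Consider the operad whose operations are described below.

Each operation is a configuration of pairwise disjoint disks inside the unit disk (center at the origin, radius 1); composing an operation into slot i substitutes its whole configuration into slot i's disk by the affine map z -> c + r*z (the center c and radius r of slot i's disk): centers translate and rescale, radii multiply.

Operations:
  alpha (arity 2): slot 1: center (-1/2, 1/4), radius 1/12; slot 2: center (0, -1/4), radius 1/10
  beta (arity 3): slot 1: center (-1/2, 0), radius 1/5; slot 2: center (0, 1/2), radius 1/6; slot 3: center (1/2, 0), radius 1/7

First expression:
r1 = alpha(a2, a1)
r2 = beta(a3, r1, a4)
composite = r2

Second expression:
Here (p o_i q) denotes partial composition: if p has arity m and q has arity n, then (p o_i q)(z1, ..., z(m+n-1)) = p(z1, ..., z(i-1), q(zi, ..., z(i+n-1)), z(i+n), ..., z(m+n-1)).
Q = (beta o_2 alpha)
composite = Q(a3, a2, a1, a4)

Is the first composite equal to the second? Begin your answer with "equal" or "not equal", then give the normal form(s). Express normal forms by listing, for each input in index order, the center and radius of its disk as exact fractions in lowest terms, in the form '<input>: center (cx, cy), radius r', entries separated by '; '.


In normal form, the first expression is a1: center (0, 11/24), radius 1/60; a2: center (-1/12, 13/24), radius 1/72; a3: center (-1/2, 0), radius 1/5; a4: center (1/2, 0), radius 1/7
In normal form, the second expression is a1: center (0, 11/24), radius 1/60; a2: center (-1/12, 13/24), radius 1/72; a3: center (-1/2, 0), radius 1/5; a4: center (1/2, 0), radius 1/7
The normal forms match — equal.

equal; both compose to a1: center (0, 11/24), radius 1/60; a2: center (-1/12, 13/24), radius 1/72; a3: center (-1/2, 0), radius 1/5; a4: center (1/2, 0), radius 1/7


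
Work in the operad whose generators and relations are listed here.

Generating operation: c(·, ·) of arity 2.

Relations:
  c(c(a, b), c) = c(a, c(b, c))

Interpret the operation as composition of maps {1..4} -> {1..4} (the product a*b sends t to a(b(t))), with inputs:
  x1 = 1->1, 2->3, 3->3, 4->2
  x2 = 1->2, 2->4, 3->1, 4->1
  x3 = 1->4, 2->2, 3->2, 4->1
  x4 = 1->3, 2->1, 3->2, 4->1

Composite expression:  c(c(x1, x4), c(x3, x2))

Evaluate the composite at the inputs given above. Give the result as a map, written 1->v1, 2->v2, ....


c(x1, x4) = 1->3, 2->1, 3->3, 4->1
c(x3, x2) = 1->2, 2->1, 3->4, 4->4
c(c(x1, x4), c(x3, x2)) = 1->1, 2->3, 3->1, 4->1

1->1, 2->3, 3->1, 4->1


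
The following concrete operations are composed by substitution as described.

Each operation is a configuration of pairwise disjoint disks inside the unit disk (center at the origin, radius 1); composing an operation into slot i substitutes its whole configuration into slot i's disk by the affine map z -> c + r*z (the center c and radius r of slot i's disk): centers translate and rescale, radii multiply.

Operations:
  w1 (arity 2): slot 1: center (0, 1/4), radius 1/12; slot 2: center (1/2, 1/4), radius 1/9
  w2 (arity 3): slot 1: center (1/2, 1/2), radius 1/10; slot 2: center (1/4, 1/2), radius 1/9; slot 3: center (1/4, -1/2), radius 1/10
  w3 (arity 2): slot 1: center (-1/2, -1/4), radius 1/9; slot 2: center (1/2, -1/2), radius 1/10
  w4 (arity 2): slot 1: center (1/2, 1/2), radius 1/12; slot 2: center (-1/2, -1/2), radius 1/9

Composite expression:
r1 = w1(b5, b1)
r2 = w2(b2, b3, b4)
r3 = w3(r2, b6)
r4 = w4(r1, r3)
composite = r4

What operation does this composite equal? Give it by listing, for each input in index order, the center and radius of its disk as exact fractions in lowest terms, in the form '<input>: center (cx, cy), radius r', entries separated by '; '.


b1: center (13/24, 25/48), radius 1/108; b2: center (-89/162, -169/324), radius 1/810; b3: center (-179/324, -169/324), radius 1/729; b4: center (-179/324, -173/324), radius 1/810; b5: center (1/2, 25/48), radius 1/144; b6: center (-4/9, -5/9), radius 1/90

Only the slot chain above each b matters under w4; compose those maps.
b5: after 2 affine steps, its disk has center (1/2, 25/48), radius 1/144
b1: after 2 affine steps, its disk has center (13/24, 25/48), radius 1/108
b2: after 3 affine steps, its disk has center (-89/162, -169/324), radius 1/810
b3: after 3 affine steps, its disk has center (-179/324, -169/324), radius 1/729
b4: after 3 affine steps, its disk has center (-179/324, -173/324), radius 1/810
b6: after 2 affine steps, its disk has center (-4/9, -5/9), radius 1/90


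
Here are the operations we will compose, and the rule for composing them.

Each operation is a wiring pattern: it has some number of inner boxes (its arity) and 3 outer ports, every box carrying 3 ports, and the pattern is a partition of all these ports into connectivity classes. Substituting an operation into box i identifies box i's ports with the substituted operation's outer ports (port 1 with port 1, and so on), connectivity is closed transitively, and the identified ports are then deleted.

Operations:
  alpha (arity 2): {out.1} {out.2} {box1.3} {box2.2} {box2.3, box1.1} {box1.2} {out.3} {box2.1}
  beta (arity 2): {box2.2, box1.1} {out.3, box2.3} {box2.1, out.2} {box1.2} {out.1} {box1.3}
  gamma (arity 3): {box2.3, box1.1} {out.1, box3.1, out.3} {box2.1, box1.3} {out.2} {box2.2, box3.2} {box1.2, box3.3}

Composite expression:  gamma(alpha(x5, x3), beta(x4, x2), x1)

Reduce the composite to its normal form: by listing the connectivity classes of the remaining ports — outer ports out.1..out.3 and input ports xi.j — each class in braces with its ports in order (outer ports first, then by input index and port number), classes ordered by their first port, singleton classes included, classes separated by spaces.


{out.1, out.3, x1.1} {out.2} {x1.2, x2.1} {x1.3} {x2.2, x4.1} {x2.3} {x3.1} {x3.2} {x3.3, x5.1} {x4.2} {x4.3} {x5.2} {x5.3}

Connectivity passes through glued gamma-boundaries; trace each wire chain.
after alpha, the pattern on (x5, x3) reads {out.1} {out.2} {out.3} {x3.1} {x3.2} {x3.3, x5.1} {x5.2} {x5.3} (out.j = its outer ports)
after beta, the pattern on (x4, x2) reads {out.1} {out.2, x2.1} {out.3, x2.3} {x2.2, x4.1} {x4.2} {x4.3} (out.j = its outer ports)
after gamma, the pattern on (x5, x3, x4, x2, x1) reads {out.1, out.3, x1.1} {out.2} {x1.2, x2.1} {x1.3} {x2.2, x4.1} {x2.3} {x3.1} {x3.2} {x3.3, x5.1} {x4.2} {x4.3} {x5.2} {x5.3} (out.j = its outer ports)


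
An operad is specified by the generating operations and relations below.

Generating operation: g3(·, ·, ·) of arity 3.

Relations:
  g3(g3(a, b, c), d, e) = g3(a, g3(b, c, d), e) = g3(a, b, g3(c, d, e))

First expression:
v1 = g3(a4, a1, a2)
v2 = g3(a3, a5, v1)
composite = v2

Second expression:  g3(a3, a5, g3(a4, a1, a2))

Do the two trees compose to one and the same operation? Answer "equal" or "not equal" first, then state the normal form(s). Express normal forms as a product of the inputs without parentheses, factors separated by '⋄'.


equal — both sides give a3 ⋄ a5 ⋄ a4 ⋄ a1 ⋄ a2


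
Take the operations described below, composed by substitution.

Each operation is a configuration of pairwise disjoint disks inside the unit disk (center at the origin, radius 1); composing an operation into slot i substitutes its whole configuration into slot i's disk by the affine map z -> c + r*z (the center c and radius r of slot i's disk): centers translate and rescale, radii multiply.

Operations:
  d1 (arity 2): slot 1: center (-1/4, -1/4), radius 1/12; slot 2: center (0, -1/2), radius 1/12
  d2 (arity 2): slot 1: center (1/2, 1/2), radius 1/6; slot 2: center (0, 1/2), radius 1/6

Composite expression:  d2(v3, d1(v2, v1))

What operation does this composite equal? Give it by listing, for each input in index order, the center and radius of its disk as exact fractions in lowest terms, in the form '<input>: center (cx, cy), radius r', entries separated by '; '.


v1: center (0, 5/12), radius 1/72; v2: center (-1/24, 11/24), radius 1/72; v3: center (1/2, 1/2), radius 1/6


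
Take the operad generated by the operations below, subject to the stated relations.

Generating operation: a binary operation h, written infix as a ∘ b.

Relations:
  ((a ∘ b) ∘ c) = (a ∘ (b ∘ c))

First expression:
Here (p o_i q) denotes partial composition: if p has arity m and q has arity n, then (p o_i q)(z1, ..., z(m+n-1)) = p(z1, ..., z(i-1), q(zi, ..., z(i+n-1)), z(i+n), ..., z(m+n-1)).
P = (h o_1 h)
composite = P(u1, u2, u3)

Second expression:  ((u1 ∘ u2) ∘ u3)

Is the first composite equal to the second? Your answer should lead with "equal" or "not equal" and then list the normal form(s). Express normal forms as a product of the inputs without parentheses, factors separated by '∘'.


equal: each reduces to u1 ∘ u2 ∘ u3

The first expression, normalized: u1 ∘ u2 ∘ u3
The second expression, normalized: u1 ∘ u2 ∘ u3
Same normal form: equal.


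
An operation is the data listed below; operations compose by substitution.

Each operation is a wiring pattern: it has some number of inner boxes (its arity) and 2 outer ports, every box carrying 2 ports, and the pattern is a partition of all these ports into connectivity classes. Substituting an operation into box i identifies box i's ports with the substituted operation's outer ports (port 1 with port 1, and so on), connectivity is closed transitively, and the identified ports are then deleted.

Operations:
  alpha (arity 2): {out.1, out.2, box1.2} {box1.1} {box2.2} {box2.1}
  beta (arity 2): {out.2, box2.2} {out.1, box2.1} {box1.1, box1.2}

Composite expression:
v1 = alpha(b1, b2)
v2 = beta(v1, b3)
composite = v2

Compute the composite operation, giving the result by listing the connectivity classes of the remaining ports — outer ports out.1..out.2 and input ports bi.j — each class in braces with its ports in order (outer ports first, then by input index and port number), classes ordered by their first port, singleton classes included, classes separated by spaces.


{out.1, b3.1} {out.2, b3.2} {b1.1} {b1.2} {b2.1} {b2.2}


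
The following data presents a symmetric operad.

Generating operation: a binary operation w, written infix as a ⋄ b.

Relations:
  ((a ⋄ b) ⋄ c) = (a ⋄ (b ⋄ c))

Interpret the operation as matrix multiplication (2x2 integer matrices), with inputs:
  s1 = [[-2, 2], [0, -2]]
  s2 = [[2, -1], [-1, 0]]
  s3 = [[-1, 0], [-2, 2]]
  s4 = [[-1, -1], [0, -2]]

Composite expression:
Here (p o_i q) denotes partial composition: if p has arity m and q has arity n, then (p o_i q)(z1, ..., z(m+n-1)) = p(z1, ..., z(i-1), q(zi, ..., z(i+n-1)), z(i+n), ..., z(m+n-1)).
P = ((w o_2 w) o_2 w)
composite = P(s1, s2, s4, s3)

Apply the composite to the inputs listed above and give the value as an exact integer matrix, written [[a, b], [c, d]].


[[-10, 4], [6, -4]]

(s2 ⋄ s4) = [[-2, 0], [1, 1]]
((s2 ⋄ s4) ⋄ s3) = [[2, 0], [-3, 2]]
(s1 ⋄ ((s2 ⋄ s4) ⋄ s3)) = [[-10, 4], [6, -4]]


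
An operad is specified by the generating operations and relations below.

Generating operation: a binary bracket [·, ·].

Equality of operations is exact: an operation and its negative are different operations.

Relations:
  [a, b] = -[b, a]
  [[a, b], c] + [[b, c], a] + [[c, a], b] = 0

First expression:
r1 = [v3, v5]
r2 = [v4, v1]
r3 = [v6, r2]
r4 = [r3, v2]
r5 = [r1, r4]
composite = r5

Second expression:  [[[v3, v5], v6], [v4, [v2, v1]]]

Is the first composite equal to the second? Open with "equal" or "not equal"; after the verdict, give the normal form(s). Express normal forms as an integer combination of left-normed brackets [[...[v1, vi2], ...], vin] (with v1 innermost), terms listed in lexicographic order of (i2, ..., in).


not equal; first: -[[[[[v1, v4], v6], v2], v3], v5] + [[[[[v1, v4], v6], v2], v5], v3]; second: -[[[[[v1, v2], v4], v3], v5], v6] + [[[[[v1, v2], v4], v5], v3], v6] + [[[[[v1, v2], v4], v6], v3], v5] - [[[[[v1, v2], v4], v6], v5], v3]

Normal form of the first expression: -[[[[[v1, v4], v6], v2], v3], v5] + [[[[[v1, v4], v6], v2], v5], v3]
Normal form of the second expression: -[[[[[v1, v2], v4], v3], v5], v6] + [[[[[v1, v2], v4], v5], v3], v6] + [[[[[v1, v2], v4], v6], v3], v5] - [[[[[v1, v2], v4], v6], v5], v3]
They disagree, so not equal.


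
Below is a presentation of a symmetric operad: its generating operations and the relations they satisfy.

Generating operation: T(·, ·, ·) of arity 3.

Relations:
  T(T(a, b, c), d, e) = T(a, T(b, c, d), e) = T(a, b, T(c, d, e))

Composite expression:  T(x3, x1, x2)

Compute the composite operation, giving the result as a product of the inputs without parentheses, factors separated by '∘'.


Every regrouping of T is equal, so read the x-inputs in written order.
T(x3, x1, x2) spells out as x3 ∘ x1 ∘ x2

x3 ∘ x1 ∘ x2


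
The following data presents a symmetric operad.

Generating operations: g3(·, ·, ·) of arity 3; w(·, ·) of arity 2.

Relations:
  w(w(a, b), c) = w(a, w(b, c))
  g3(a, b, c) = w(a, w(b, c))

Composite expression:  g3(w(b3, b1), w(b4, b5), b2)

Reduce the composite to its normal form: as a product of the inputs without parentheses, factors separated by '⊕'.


b3 ⊕ b1 ⊕ b4 ⊕ b5 ⊕ b2

Every regrouping of g3 is equal, so read the b-inputs in written order.
w(b3, b1) spells out as b3 ⊕ b1
w(b4, b5) spells out as b4 ⊕ b5
g3(w(b3, b1), w(b4, b5), b2) spells out as b3 ⊕ b1 ⊕ b4 ⊕ b5 ⊕ b2


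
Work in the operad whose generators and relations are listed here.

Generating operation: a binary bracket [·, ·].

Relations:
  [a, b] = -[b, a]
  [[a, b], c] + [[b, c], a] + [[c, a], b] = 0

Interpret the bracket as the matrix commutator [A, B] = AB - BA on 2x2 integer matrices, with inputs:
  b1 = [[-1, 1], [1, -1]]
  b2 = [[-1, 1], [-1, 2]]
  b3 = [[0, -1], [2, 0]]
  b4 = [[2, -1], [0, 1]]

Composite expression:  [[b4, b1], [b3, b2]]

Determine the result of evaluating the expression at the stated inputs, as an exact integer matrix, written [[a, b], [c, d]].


[[-9, 8], [-10, 9]]

[b4, b1] = [[-1, 1], [-1, 1]]
[b3, b2] = [[-1, -3], [-6, 1]]
[[b4, b1], [b3, b2]] = [[-9, 8], [-10, 9]]


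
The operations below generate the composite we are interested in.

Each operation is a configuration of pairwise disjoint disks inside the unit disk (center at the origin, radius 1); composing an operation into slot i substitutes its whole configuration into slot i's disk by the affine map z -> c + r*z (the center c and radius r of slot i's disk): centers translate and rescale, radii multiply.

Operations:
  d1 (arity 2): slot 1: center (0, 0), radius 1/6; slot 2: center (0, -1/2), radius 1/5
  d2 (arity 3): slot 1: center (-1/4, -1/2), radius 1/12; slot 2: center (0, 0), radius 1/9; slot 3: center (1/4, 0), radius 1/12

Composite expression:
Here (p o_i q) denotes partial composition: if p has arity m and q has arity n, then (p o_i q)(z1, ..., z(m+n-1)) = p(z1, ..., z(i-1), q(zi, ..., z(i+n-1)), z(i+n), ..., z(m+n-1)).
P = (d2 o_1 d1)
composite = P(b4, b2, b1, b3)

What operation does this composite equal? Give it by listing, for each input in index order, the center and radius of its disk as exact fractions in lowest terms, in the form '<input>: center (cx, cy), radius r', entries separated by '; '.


b1: center (0, 0), radius 1/9; b2: center (-1/4, -13/24), radius 1/60; b3: center (1/4, 0), radius 1/12; b4: center (-1/4, -1/2), radius 1/72


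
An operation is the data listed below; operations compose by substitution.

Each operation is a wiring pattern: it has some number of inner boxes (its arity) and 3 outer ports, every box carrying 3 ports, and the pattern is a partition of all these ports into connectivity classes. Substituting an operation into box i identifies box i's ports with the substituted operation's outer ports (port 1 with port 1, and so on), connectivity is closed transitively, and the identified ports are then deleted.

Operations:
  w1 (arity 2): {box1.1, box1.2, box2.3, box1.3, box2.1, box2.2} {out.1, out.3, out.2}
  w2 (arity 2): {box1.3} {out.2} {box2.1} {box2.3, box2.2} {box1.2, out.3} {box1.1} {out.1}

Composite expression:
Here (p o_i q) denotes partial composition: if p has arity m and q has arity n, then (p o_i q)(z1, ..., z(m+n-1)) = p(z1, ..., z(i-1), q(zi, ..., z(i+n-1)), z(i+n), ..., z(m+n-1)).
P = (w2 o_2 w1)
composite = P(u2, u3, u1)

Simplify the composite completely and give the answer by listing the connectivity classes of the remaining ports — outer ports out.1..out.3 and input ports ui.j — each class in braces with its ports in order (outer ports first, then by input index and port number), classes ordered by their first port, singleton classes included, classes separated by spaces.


{out.1} {out.2} {out.3, u2.2} {u1.1, u1.2, u1.3, u3.1, u3.2, u3.3} {u2.1} {u2.3}

Connectivity passes through glued w2-boundaries; trace each wire chain.
after w1, the pattern on (u3, u1) reads {out.1, out.2, out.3} {u1.1, u1.2, u1.3, u3.1, u3.2, u3.3} (out.j = its outer ports)
after w2, the pattern on (u2, u3, u1) reads {out.1} {out.2} {out.3, u2.2} {u1.1, u1.2, u1.3, u3.1, u3.2, u3.3} {u2.1} {u2.3} (out.j = its outer ports)


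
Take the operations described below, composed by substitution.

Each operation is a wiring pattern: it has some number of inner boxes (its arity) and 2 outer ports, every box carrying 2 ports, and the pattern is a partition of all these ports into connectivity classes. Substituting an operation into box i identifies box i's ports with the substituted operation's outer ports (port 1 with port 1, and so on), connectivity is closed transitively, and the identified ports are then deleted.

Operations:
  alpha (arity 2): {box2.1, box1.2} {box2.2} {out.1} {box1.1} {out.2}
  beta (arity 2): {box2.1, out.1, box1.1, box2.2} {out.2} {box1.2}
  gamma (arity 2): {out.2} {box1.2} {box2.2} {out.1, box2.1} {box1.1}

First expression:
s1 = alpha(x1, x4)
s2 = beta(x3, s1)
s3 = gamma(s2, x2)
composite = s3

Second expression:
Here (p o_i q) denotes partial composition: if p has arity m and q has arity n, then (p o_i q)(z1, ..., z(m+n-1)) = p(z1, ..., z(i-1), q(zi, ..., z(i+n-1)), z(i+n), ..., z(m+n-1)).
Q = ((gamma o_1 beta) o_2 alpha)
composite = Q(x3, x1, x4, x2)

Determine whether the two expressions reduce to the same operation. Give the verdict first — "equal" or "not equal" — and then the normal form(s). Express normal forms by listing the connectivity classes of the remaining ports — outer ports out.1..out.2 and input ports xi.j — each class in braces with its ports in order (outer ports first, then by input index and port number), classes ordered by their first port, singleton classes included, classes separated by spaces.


equal: each reduces to {out.1, x2.1} {out.2} {x1.1} {x1.2, x4.1} {x2.2} {x3.1} {x3.2} {x4.2}


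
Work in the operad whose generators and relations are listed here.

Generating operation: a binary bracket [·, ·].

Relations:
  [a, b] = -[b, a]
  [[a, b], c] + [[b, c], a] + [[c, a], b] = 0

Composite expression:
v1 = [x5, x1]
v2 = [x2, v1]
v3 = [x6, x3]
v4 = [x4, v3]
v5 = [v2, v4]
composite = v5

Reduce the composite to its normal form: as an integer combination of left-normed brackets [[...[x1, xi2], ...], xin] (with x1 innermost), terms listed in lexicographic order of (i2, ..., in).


[[[[[x1, x5], x2], x3], x6], x4] - [[[[[x1, x5], x2], x4], x3], x6] + [[[[[x1, x5], x2], x4], x6], x3] - [[[[[x1, x5], x2], x6], x3], x4]

Skip Jacobi rewriting: expand, keep x1-initial words, read off terms.
Composite bracket: [[x2, [x5, x1]], [x4, [x6, x3]]]
Each bracket splits as ab - ba, giving 32 signed words (2^5 = 32).
Keep just the words that open with x1:
  x1x5x2x3x6x4 (sign +1) contributes +[[[[[x1, x5], x2], x3], x6], x4]
  x1x5x2x4x3x6 (sign -1) contributes -[[[[[x1, x5], x2], x4], x3], x6]
  x1x5x2x4x6x3 (sign +1) contributes +[[[[[x1, x5], x2], x4], x6], x3]
  x1x5x2x6x3x4 (sign -1) contributes -[[[[[x1, x5], x2], x6], x3], x4]


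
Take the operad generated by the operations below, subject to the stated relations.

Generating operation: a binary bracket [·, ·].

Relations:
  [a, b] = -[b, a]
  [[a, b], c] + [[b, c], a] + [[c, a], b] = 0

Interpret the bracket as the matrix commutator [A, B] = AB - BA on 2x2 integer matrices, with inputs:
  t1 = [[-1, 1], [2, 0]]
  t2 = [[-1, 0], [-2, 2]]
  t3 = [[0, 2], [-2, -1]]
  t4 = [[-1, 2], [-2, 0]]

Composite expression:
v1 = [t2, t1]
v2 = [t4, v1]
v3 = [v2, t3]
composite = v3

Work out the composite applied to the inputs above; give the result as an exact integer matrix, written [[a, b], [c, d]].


[[10, 45], [40, -10]]

[t2, t1] = [[2, -3], [8, -2]]
[t4, [t2, t1]] = [[10, -5], [0, -10]]
[[t4, [t2, t1]], t3] = [[10, 45], [40, -10]]


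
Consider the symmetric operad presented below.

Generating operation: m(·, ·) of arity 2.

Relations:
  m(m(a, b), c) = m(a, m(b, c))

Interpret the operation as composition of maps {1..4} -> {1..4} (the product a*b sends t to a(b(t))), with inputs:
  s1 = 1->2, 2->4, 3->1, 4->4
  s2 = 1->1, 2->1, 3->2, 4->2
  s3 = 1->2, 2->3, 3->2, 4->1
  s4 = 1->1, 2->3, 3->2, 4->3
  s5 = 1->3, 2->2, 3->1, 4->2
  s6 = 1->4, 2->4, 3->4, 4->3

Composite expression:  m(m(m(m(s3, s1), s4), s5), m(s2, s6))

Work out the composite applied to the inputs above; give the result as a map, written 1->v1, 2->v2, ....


1->2, 2->2, 3->2, 4->2


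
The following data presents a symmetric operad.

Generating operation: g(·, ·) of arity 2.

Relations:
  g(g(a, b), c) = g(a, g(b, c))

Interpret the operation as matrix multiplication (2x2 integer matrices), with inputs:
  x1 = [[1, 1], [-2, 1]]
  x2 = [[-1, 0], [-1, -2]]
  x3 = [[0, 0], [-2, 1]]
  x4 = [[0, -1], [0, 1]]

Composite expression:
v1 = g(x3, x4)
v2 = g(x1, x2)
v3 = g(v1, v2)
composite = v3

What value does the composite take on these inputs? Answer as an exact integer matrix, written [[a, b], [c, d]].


[[0, 0], [3, -6]]

g(x3, x4) = [[0, 0], [0, 3]]
g(x1, x2) = [[-2, -2], [1, -2]]
g(g(x3, x4), g(x1, x2)) = [[0, 0], [3, -6]]


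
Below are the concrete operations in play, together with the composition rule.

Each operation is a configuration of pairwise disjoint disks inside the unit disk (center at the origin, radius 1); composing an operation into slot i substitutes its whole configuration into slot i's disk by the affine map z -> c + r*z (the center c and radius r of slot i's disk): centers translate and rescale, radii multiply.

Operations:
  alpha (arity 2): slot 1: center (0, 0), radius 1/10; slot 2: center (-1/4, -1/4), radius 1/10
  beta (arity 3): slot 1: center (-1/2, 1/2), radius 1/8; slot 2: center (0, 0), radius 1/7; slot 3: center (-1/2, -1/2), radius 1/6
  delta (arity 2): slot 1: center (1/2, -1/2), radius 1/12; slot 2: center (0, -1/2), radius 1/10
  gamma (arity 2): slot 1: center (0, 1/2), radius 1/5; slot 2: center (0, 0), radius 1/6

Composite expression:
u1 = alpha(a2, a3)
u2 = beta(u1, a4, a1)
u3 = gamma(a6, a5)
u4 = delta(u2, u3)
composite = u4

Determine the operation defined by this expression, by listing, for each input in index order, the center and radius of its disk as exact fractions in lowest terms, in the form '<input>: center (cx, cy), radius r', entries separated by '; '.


Each a-disk chains the slot maps above it in delta; radii multiply.
input a2: composing its 3 substitution steps yields center (11/24, -11/24), radius 1/960
input a3: composing its 3 substitution steps yields center (175/384, -59/128), radius 1/960
input a4: composing its 2 substitution steps yields center (1/2, -1/2), radius 1/84
input a1: composing its 2 substitution steps yields center (11/24, -13/24), radius 1/72
input a6: composing its 2 substitution steps yields center (0, -9/20), radius 1/50
input a5: composing its 2 substitution steps yields center (0, -1/2), radius 1/60

a1: center (11/24, -13/24), radius 1/72; a2: center (11/24, -11/24), radius 1/960; a3: center (175/384, -59/128), radius 1/960; a4: center (1/2, -1/2), radius 1/84; a5: center (0, -1/2), radius 1/60; a6: center (0, -9/20), radius 1/50


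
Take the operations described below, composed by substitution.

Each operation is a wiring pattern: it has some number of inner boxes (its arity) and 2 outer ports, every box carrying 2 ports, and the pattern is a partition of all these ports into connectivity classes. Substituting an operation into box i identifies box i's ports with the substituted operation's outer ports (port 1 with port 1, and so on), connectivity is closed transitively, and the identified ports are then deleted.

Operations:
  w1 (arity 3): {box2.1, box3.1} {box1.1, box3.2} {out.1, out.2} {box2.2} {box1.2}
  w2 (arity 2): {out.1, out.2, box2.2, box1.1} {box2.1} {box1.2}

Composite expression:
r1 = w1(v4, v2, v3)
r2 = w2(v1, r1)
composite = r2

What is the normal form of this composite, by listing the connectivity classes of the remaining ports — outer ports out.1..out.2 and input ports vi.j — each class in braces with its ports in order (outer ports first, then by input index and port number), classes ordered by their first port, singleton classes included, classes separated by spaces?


Substituting into w2 glues patterns; closure does the rest.
after w1, the pattern on (v4, v2, v3) reads {out.1, out.2} {v2.1, v3.1} {v2.2} {v3.2, v4.1} {v4.2} (out.j = its outer ports)
after w2, the pattern on (v1, v4, v2, v3) reads {out.1, out.2, v1.1} {v1.2} {v2.1, v3.1} {v2.2} {v3.2, v4.1} {v4.2} (out.j = its outer ports)

{out.1, out.2, v1.1} {v1.2} {v2.1, v3.1} {v2.2} {v3.2, v4.1} {v4.2}


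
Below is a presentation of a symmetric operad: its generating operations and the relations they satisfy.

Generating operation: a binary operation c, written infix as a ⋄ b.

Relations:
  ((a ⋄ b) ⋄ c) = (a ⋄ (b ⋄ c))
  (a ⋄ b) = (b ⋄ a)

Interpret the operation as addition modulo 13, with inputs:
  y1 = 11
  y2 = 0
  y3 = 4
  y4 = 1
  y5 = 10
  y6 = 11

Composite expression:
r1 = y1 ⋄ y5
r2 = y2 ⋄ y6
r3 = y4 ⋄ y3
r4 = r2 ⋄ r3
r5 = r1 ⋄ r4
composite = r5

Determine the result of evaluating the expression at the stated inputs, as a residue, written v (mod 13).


11 (mod 13)

(y1 ⋄ y5) = 8
(y2 ⋄ y6) = 11
(y4 ⋄ y3) = 5
((y2 ⋄ y6) ⋄ (y4 ⋄ y3)) = 3
((y1 ⋄ y5) ⋄ ((y2 ⋄ y6) ⋄ (y4 ⋄ y3))) = 11


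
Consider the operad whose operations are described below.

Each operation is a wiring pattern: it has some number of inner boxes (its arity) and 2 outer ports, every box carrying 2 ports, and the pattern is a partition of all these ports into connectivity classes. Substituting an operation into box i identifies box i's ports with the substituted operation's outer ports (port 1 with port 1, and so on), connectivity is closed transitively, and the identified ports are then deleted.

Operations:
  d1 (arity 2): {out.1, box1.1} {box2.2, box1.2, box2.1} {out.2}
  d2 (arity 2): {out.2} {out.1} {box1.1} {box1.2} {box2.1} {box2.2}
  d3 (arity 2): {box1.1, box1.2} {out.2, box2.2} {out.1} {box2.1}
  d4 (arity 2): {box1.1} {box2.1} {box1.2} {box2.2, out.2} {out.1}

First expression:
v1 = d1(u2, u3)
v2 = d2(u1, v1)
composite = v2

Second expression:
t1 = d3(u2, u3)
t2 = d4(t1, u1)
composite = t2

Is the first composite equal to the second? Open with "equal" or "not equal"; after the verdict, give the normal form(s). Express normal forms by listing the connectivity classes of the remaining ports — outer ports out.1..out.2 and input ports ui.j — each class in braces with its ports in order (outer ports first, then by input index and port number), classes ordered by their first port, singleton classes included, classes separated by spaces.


not equal; first: {out.1} {out.2} {u1.1} {u1.2} {u2.1} {u2.2, u3.1, u3.2}; second: {out.1} {out.2, u1.2} {u1.1} {u2.1, u2.2} {u3.1} {u3.2}


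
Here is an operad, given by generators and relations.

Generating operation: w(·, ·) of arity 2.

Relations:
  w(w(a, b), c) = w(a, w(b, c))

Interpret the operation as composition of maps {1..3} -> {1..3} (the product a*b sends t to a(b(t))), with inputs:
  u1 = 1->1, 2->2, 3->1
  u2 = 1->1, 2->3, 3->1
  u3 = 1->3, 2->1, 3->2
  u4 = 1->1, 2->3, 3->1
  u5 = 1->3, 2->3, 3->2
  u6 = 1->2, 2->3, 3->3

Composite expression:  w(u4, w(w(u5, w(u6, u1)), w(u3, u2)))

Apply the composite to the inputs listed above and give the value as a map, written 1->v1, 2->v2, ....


w(u6, u1) = 1->2, 2->3, 3->2
w(u5, w(u6, u1)) = 1->3, 2->2, 3->3
w(u3, u2) = 1->3, 2->2, 3->3
w(w(u5, w(u6, u1)), w(u3, u2)) = 1->3, 2->2, 3->3
w(u4, w(w(u5, w(u6, u1)), w(u3, u2))) = 1->1, 2->3, 3->1

1->1, 2->3, 3->1
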